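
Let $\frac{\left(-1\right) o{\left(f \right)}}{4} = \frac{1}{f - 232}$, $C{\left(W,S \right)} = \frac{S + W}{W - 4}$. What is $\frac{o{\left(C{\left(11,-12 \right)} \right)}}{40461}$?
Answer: $\frac{28}{65749125} \approx 4.2586 \cdot 10^{-7}$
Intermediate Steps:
$C{\left(W,S \right)} = \frac{S + W}{-4 + W}$
$o{\left(f \right)} = - \frac{4}{-232 + f}$ ($o{\left(f \right)} = - \frac{4}{f - 232} = - \frac{4}{-232 + f}$)
$\frac{o{\left(C{\left(11,-12 \right)} \right)}}{40461} = \frac{\left(-4\right) \frac{1}{-232 + \frac{-12 + 11}{-4 + 11}}}{40461} = - \frac{4}{-232 + \frac{1}{7} \left(-1\right)} \frac{1}{40461} = - \frac{4}{-232 - \frac{1}{7}} \cdot \frac{1}{40461} = - \frac{4}{- \frac{1625}{7}} \cdot \frac{1}{40461} = \left(-4\right) \left(- \frac{7}{1625}\right) \frac{1}{40461} = \frac{28}{1625} \cdot \frac{1}{40461} = \frac{28}{65749125}$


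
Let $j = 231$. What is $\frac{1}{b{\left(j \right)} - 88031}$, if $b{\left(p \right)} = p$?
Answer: $- \frac{1}{87800} \approx -1.139 \cdot 10^{-5}$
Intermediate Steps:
$\frac{1}{b{\left(j \right)} - 88031} = \frac{1}{231 - 88031} = \frac{1}{-87800} = - \frac{1}{87800}$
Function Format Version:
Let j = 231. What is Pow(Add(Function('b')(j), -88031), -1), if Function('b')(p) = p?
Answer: Rational(-1, 87800) ≈ -1.1390e-5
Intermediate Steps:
Pow(Add(Function('b')(j), -88031), -1) = Pow(Add(231, -88031), -1) = Pow(-87800, -1) = Rational(-1, 87800)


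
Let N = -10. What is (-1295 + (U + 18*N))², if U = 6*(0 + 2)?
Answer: 2140369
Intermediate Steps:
U = 12 (U = 6*2 = 12)
(-1295 + (U + 18*N))² = (-1295 + (12 + 18*(-10)))² = (-1295 + (12 - 180))² = (-1295 - 168)² = (-1463)² = 2140369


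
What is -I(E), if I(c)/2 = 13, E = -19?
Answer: -26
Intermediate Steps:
I(c) = 26 (I(c) = 2*13 = 26)
-I(E) = -1*26 = -26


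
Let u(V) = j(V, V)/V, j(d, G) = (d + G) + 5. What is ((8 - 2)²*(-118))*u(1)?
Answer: -29736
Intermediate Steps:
j(d, G) = 5 + G + d (j(d, G) = (G + d) + 5 = 5 + G + d)
u(V) = (5 + 2*V)/V (u(V) = (5 + V + V)/V = (5 + 2*V)/V)
((8 - 2)²*(-118))*u(1) = ((8 - 2)²*(-118))*(2 + 5/1) = (6²*(-118))*(2 + 5*1) = (36*(-118))*(2 + 5) = -4248*7 = -29736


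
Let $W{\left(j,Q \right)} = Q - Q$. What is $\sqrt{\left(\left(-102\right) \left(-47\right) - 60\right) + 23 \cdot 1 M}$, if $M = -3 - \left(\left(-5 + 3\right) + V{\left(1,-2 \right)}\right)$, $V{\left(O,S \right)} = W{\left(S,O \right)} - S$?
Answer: $\sqrt{4665} \approx 68.301$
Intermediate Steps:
$W{\left(j,Q \right)} = 0$
$V{\left(O,S \right)} = - S$ ($V{\left(O,S \right)} = 0 - S = - S$)
$M = -3$ ($M = -3 - \left(\left(-5 + 3\right) - -2\right) = -3 - \left(-2 + 2\right) = -3 - 0 = -3 + 0 = -3$)
$\sqrt{\left(\left(-102\right) \left(-47\right) - 60\right) + 23 \cdot 1 M} = \sqrt{\left(\left(-102\right) \left(-47\right) - 60\right) + 23 \cdot 1 \left(-3\right)} = \sqrt{\left(4794 - 60\right) + 23 \left(-3\right)} = \sqrt{4734 - 69} = \sqrt{4665}$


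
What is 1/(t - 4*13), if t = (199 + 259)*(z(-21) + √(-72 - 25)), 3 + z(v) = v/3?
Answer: -1158/10450633 - 229*I*√97/20901266 ≈ -0.00011081 - 0.00010791*I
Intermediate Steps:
z(v) = -3 + v/3
t = -4580 + 458*I*√97 (t = (199 + 259)*((-3 + (⅓)*(-21)) + √(-72 - 25)) = 458*((-3 - 7) + √(-97)) = 458*(-10 + I*√97) = -4580 + 458*I*√97 ≈ -4580.0 + 4510.8*I)
1/(t - 4*13) = 1/((-4580 + 458*I*√97) - 4*13) = 1/((-4580 + 458*I*√97) - 52) = 1/(-4632 + 458*I*√97)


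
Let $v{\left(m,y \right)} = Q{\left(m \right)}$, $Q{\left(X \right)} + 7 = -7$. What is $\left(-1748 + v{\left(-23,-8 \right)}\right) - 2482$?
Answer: $-4244$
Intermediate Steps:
$Q{\left(X \right)} = -14$ ($Q{\left(X \right)} = -7 - 7 = -14$)
$v{\left(m,y \right)} = -14$
$\left(-1748 + v{\left(-23,-8 \right)}\right) - 2482 = \left(-1748 - 14\right) - 2482 = -1762 - 2482 = -4244$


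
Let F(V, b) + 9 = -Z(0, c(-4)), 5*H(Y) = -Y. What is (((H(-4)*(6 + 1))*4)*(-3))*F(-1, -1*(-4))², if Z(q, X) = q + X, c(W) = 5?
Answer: -65856/5 ≈ -13171.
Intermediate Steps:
Z(q, X) = X + q
H(Y) = -Y/5 (H(Y) = (-Y)/5 = -Y/5)
F(V, b) = -14 (F(V, b) = -9 - (5 + 0) = -9 - 1*5 = -9 - 5 = -14)
(((H(-4)*(6 + 1))*4)*(-3))*F(-1, -1*(-4))² = ((((-⅕*(-4))*(6 + 1))*4)*(-3))*(-14)² = ((((⅘)*7)*4)*(-3))*196 = (((28/5)*4)*(-3))*196 = ((112/5)*(-3))*196 = -336/5*196 = -65856/5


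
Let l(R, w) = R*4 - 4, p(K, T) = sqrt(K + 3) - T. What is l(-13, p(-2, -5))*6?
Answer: -336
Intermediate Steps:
p(K, T) = sqrt(3 + K) - T
l(R, w) = -4 + 4*R (l(R, w) = 4*R - 4 = -4 + 4*R)
l(-13, p(-2, -5))*6 = (-4 + 4*(-13))*6 = (-4 - 52)*6 = -56*6 = -336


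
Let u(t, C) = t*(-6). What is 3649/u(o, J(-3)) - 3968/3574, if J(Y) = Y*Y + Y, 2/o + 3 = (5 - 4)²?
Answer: 6508859/10722 ≈ 607.06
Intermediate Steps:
o = -1 (o = 2/(-3 + (5 - 4)²) = 2/(-3 + 1²) = 2/(-3 + 1) = 2/(-2) = 2*(-½) = -1)
J(Y) = Y + Y² (J(Y) = Y² + Y = Y + Y²)
u(t, C) = -6*t
3649/u(o, J(-3)) - 3968/3574 = 3649/((-6*(-1))) - 3968/3574 = 3649/6 - 3968*1/3574 = 3649*(⅙) - 1984/1787 = 3649/6 - 1984/1787 = 6508859/10722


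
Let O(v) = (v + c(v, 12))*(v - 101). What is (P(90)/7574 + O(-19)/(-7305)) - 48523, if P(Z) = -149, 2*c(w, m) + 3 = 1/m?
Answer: -536940724645/11065614 ≈ -48523.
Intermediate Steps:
c(w, m) = -3/2 + 1/(2*m)
O(v) = (-101 + v)*(-35/24 + v) (O(v) = (v + (½)*(1 - 3*12)/12)*(v - 101) = (v + (½)*(1/12)*(1 - 36))*(-101 + v) = (v + (½)*(1/12)*(-35))*(-101 + v) = (v - 35/24)*(-101 + v) = (-35/24 + v)*(-101 + v) = (-101 + v)*(-35/24 + v))
(P(90)/7574 + O(-19)/(-7305)) - 48523 = (-149/7574 + (3535/24 + (-19)² - 2459/24*(-19))/(-7305)) - 48523 = (-149*1/7574 + (3535/24 + 361 + 46721/24)*(-1/7305)) - 48523 = (-149/7574 + 2455*(-1/7305)) - 48523 = (-149/7574 - 491/1461) - 48523 = -3936523/11065614 - 48523 = -536940724645/11065614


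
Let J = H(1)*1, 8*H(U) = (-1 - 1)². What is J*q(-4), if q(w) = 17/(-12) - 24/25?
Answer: -713/600 ≈ -1.1883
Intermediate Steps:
H(U) = ½ (H(U) = (-1 - 1)²/8 = (⅛)*(-2)² = (⅛)*4 = ½)
J = ½ (J = (½)*1 = ½ ≈ 0.50000)
q(w) = -713/300 (q(w) = 17*(-1/12) - 24*1/25 = -17/12 - 24/25 = -713/300)
J*q(-4) = (½)*(-713/300) = -713/600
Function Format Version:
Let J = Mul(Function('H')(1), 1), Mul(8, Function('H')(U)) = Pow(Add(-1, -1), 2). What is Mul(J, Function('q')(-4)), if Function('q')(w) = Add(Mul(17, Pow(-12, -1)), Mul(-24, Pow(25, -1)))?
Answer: Rational(-713, 600) ≈ -1.1883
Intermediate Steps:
Function('H')(U) = Rational(1, 2) (Function('H')(U) = Mul(Rational(1, 8), Pow(Add(-1, -1), 2)) = Mul(Rational(1, 8), Pow(-2, 2)) = Mul(Rational(1, 8), 4) = Rational(1, 2))
J = Rational(1, 2) (J = Mul(Rational(1, 2), 1) = Rational(1, 2) ≈ 0.50000)
Function('q')(w) = Rational(-713, 300) (Function('q')(w) = Add(Mul(17, Rational(-1, 12)), Mul(-24, Rational(1, 25))) = Add(Rational(-17, 12), Rational(-24, 25)) = Rational(-713, 300))
Mul(J, Function('q')(-4)) = Mul(Rational(1, 2), Rational(-713, 300)) = Rational(-713, 600)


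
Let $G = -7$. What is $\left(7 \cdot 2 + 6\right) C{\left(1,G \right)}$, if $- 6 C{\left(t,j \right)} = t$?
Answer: $- \frac{10}{3} \approx -3.3333$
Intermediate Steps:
$C{\left(t,j \right)} = - \frac{t}{6}$
$\left(7 \cdot 2 + 6\right) C{\left(1,G \right)} = \left(7 \cdot 2 + 6\right) \left(\left(- \frac{1}{6}\right) 1\right) = \left(14 + 6\right) \left(- \frac{1}{6}\right) = 20 \left(- \frac{1}{6}\right) = - \frac{10}{3}$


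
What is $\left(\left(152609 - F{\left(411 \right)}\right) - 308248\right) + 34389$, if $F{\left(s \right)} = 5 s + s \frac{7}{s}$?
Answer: $-123312$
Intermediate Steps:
$F{\left(s \right)} = 7 + 5 s$ ($F{\left(s \right)} = 5 s + 7 = 7 + 5 s$)
$\left(\left(152609 - F{\left(411 \right)}\right) - 308248\right) + 34389 = \left(\left(152609 - \left(7 + 5 \cdot 411\right)\right) - 308248\right) + 34389 = \left(\left(152609 - \left(7 + 2055\right)\right) - 308248\right) + 34389 = \left(\left(152609 - 2062\right) - 308248\right) + 34389 = \left(150547 - 308248\right) + 34389 = -157701 + 34389 = -123312$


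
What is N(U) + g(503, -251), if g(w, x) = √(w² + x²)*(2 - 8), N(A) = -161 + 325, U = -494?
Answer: 164 - 6*√316010 ≈ -3208.9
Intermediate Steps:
N(A) = 164
g(w, x) = -6*√(w² + x²) (g(w, x) = √(w² + x²)*(-6) = -6*√(w² + x²))
N(U) + g(503, -251) = 164 - 6*√(503² + (-251)²) = 164 - 6*√(253009 + 63001) = 164 - 6*√316010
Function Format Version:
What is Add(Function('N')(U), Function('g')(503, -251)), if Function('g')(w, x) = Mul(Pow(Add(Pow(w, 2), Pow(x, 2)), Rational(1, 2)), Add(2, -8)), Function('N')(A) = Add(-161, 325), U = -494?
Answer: Add(164, Mul(-6, Pow(316010, Rational(1, 2)))) ≈ -3208.9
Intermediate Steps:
Function('N')(A) = 164
Function('g')(w, x) = Mul(-6, Pow(Add(Pow(w, 2), Pow(x, 2)), Rational(1, 2))) (Function('g')(w, x) = Mul(Pow(Add(Pow(w, 2), Pow(x, 2)), Rational(1, 2)), -6) = Mul(-6, Pow(Add(Pow(w, 2), Pow(x, 2)), Rational(1, 2))))
Add(Function('N')(U), Function('g')(503, -251)) = Add(164, Mul(-6, Pow(Add(Pow(503, 2), Pow(-251, 2)), Rational(1, 2)))) = Add(164, Mul(-6, Pow(Add(253009, 63001), Rational(1, 2)))) = Add(164, Mul(-6, Pow(316010, Rational(1, 2))))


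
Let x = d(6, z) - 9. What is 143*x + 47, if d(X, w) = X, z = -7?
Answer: -382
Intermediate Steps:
x = -3 (x = 6 - 9 = -3)
143*x + 47 = 143*(-3) + 47 = -429 + 47 = -382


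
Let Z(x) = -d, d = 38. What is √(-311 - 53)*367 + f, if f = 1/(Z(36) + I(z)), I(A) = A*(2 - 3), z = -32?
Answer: -⅙ + 734*I*√91 ≈ -0.16667 + 7001.9*I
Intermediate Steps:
I(A) = -A (I(A) = A*(-1) = -A)
Z(x) = -38 (Z(x) = -1*38 = -38)
f = -⅙ (f = 1/(-38 - 1*(-32)) = 1/(-38 + 32) = 1/(-6) = -⅙ ≈ -0.16667)
√(-311 - 53)*367 + f = √(-311 - 53)*367 - ⅙ = √(-364)*367 - ⅙ = (2*I*√91)*367 - ⅙ = 734*I*√91 - ⅙ = -⅙ + 734*I*√91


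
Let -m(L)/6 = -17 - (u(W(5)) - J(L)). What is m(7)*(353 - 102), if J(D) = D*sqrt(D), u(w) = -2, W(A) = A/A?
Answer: 22590 - 10542*sqrt(7) ≈ -5301.5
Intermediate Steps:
W(A) = 1
J(D) = D**(3/2)
m(L) = 90 - 6*L**(3/2) (m(L) = -6*(-17 - (-2 - L**(3/2))) = -6*(-17 + (2 + L**(3/2))) = -6*(-15 + L**(3/2)) = 90 - 6*L**(3/2))
m(7)*(353 - 102) = (90 - 42*sqrt(7))*(353 - 102) = (90 - 42*sqrt(7))*251 = 22590 - 10542*sqrt(7)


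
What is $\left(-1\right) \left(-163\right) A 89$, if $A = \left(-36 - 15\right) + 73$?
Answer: $319154$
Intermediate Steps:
$A = 22$ ($A = -51 + 73 = 22$)
$\left(-1\right) \left(-163\right) A 89 = \left(-1\right) \left(-163\right) 22 \cdot 89 = 163 \cdot 22 \cdot 89 = 3586 \cdot 89 = 319154$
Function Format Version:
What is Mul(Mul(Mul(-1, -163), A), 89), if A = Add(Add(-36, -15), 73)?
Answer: 319154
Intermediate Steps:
A = 22 (A = Add(-51, 73) = 22)
Mul(Mul(Mul(-1, -163), A), 89) = Mul(Mul(Mul(-1, -163), 22), 89) = Mul(Mul(163, 22), 89) = Mul(3586, 89) = 319154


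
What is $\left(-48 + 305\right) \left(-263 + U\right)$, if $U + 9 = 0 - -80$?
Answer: $-49344$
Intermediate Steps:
$U = 71$ ($U = -9 + \left(0 - -80\right) = -9 + \left(0 + 80\right) = -9 + 80 = 71$)
$\left(-48 + 305\right) \left(-263 + U\right) = \left(-48 + 305\right) \left(-263 + 71\right) = 257 \left(-192\right) = -49344$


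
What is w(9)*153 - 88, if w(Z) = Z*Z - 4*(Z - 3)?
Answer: 8633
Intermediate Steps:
w(Z) = 12 + Z**2 - 4*Z (w(Z) = Z**2 - 4*(-3 + Z) = Z**2 + (12 - 4*Z) = 12 + Z**2 - 4*Z)
w(9)*153 - 88 = (12 + 9**2 - 4*9)*153 - 88 = (12 + 81 - 36)*153 - 88 = 57*153 - 88 = 8721 - 88 = 8633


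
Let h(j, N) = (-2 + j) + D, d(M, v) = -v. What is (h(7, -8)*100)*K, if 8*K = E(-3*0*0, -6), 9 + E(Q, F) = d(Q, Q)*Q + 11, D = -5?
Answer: 0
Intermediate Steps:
h(j, N) = -7 + j (h(j, N) = (-2 + j) - 5 = -7 + j)
E(Q, F) = 2 - Q**2 (E(Q, F) = -9 + ((-Q)*Q + 11) = -9 + (-Q**2 + 11) = -9 + (11 - Q**2) = 2 - Q**2)
K = 1/4 (K = (2 - (-3*0*0)**2)/8 = (2 - (0*0)**2)/8 = (2 - 1*0**2)/8 = (2 - 1*0)/8 = (2 + 0)/8 = (1/8)*2 = 1/4 ≈ 0.25000)
(h(7, -8)*100)*K = ((-7 + 7)*100)*(1/4) = (0*100)*(1/4) = 0*(1/4) = 0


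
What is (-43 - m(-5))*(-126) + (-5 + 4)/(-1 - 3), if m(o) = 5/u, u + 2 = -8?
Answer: 21421/4 ≈ 5355.3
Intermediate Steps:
u = -10 (u = -2 - 8 = -10)
m(o) = -1/2 (m(o) = 5/(-10) = 5*(-1/10) = -1/2)
(-43 - m(-5))*(-126) + (-5 + 4)/(-1 - 3) = (-43 - 1*(-1/2))*(-126) + (-5 + 4)/(-1 - 3) = (-43 + 1/2)*(-126) - 1/(-4) = -85/2*(-126) - 1/4*(-1) = 5355 + 1/4 = 21421/4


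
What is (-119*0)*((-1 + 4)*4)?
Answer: 0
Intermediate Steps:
(-119*0)*((-1 + 4)*4) = 0*(3*4) = 0*12 = 0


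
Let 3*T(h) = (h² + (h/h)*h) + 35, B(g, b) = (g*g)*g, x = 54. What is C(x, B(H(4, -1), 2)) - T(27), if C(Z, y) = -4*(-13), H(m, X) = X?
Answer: -635/3 ≈ -211.67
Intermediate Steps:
B(g, b) = g³ (B(g, b) = g²*g = g³)
T(h) = 35/3 + h/3 + h²/3 (T(h) = ((h² + (h/h)*h) + 35)/3 = ((h² + 1*h) + 35)/3 = ((h² + h) + 35)/3 = ((h + h²) + 35)/3 = (35 + h + h²)/3 = 35/3 + h/3 + h²/3)
C(Z, y) = 52
C(x, B(H(4, -1), 2)) - T(27) = 52 - (35/3 + (⅓)*27 + (⅓)*27²) = 52 - (35/3 + 9 + (⅓)*729) = 52 - (35/3 + 9 + 243) = 52 - 1*791/3 = 52 - 791/3 = -635/3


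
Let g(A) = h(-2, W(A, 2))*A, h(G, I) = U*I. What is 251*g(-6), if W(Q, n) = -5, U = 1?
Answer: 7530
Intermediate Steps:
h(G, I) = I (h(G, I) = 1*I = I)
g(A) = -5*A
251*g(-6) = 251*(-5*(-6)) = 251*30 = 7530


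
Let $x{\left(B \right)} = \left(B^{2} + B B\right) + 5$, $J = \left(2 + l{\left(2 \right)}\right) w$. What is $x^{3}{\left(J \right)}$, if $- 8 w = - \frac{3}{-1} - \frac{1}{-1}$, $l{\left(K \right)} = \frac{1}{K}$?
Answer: $\frac{274625}{512} \approx 536.38$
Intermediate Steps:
$w = - \frac{1}{2}$ ($w = - \frac{- \frac{3}{-1} - \frac{1}{-1}}{8} = - \frac{\left(-3\right) \left(-1\right) - -1}{8} = - \frac{3 + 1}{8} = \left(- \frac{1}{8}\right) 4 = - \frac{1}{2} \approx -0.5$)
$J = - \frac{5}{4}$ ($J = \left(2 + \frac{1}{2}\right) \left(- \frac{1}{2}\right) = \frac{5}{2} \left(- \frac{1}{2}\right) = - \frac{5}{4} \approx -1.25$)
$x{\left(B \right)} = 5 + 2 B^{2}$ ($x{\left(B \right)} = \left(B^{2} + B^{2}\right) + 5 = 2 B^{2} + 5 = 5 + 2 B^{2}$)
$x^{3}{\left(J \right)} = \left(5 + 2 \left(- \frac{5}{4}\right)^{2}\right)^{3} = \left(5 + 2 \cdot \frac{25}{16}\right)^{3} = \left(5 + \frac{25}{8}\right)^{3} = \left(\frac{65}{8}\right)^{3} = \frac{274625}{512}$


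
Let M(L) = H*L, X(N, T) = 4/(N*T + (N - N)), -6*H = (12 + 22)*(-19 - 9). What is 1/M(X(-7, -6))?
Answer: 9/136 ≈ 0.066176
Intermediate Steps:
H = 476/3 (H = -(12 + 22)*(-19 - 9)/6 = -17*(-28)/3 = -⅙*(-952) = 476/3 ≈ 158.67)
X(N, T) = 4/(N*T) (X(N, T) = 4/(N*T + 0) = 4/((N*T)) = 4*(1/(N*T)) = 4/(N*T))
M(L) = 476*L/3
1/M(X(-7, -6)) = 1/(476*(4/(-7*(-6)))/3) = 1/(476*(4*(-⅐)*(-⅙))/3) = 1/((476/3)*(2/21)) = 1/(136/9) = 9/136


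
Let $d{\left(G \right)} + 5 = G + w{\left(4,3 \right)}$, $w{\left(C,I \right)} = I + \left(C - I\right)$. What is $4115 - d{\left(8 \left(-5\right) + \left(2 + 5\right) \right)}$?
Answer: $4149$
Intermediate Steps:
$w{\left(C,I \right)} = C$
$d{\left(G \right)} = -1 + G$ ($d{\left(G \right)} = -5 + \left(G + 4\right) = -5 + \left(4 + G\right) = -1 + G$)
$4115 - d{\left(8 \left(-5\right) + \left(2 + 5\right) \right)} = 4115 - \left(-1 + \left(8 \left(-5\right) + \left(2 + 5\right)\right)\right) = 4115 - \left(-1 + \left(-40 + 7\right)\right) = 4115 - \left(-1 - 33\right) = 4115 - -34 = 4115 + 34 = 4149$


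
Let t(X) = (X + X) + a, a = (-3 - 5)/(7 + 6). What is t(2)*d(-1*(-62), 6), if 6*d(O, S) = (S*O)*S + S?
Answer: 16412/13 ≈ 1262.5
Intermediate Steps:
a = -8/13 ≈ -0.61539
t(X) = -8/13 + 2*X (t(X) = (X + X) - 8/13 = 2*X - 8/13 = -8/13 + 2*X)
d(O, S) = S/6 + O*S**2/6 (d(O, S) = ((S*O)*S + S)/6 = ((O*S)*S + S)/6 = (O*S**2 + S)/6 = (S + O*S**2)/6 = S/6 + O*S**2/6)
t(2)*d(-1*(-62), 6) = (-8/13 + 2*2)*((1/6)*6*(1 - 1*(-62)*6)) = (-8/13 + 4)*((1/6)*6*(1 + 62*6)) = 44*((1/6)*6*(1 + 372))/13 = 44*((1/6)*6*373)/13 = (44/13)*373 = 16412/13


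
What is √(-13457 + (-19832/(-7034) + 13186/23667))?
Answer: I*√1902279574988362479/11890977 ≈ 115.99*I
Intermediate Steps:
√(-13457 + (-19832/(-7034) + 13186/23667)) = √(-13457 + (-19832*(-1/7034) + 13186*(1/23667))) = √(-13457 + (9916/3517 + 13186/23667)) = √(-13457 + 281057134/83236839) = √(-1119837085289/83236839) = I*√1902279574988362479/11890977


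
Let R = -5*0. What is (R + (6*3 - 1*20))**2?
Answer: 4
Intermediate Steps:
R = 0
(R + (6*3 - 1*20))**2 = (0 + (6*3 - 1*20))**2 = (0 + (18 - 20))**2 = (0 - 2)**2 = (-2)**2 = 4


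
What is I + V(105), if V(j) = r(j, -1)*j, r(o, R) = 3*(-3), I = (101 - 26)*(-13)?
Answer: -1920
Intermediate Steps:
I = -975 (I = 75*(-13) = -975)
r(o, R) = -9
V(j) = -9*j
I + V(105) = -975 - 9*105 = -975 - 945 = -1920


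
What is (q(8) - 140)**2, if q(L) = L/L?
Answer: 19321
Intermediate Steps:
q(L) = 1
(q(8) - 140)**2 = (1 - 140)**2 = (-139)**2 = 19321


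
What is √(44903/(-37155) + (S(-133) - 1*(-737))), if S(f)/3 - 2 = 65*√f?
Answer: √(1024038689610 + 269196334875*I*√133)/37155 ≈ 39.432 + 28.515*I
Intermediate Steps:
S(f) = 6 + 195*√f (S(f) = 6 + 3*(65*√f) = 6 + 195*√f)
√(44903/(-37155) + (S(-133) - 1*(-737))) = √(44903/(-37155) + ((6 + 195*√(-133)) - 1*(-737))) = √(44903*(-1/37155) + ((6 + 195*(I*√133)) + 737)) = √(-44903/37155 + ((6 + 195*I*√133) + 737)) = √(-44903/37155 + (743 + 195*I*√133)) = √(27561262/37155 + 195*I*√133)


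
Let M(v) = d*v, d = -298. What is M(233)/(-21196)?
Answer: 34717/10598 ≈ 3.2758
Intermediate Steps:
M(v) = -298*v
M(233)/(-21196) = -298*233/(-21196) = -69434*(-1/21196) = 34717/10598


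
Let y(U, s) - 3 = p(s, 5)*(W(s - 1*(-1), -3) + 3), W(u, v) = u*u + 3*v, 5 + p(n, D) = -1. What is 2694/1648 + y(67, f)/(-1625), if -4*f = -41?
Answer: 347808/167375 ≈ 2.0780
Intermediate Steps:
p(n, D) = -6 (p(n, D) = -5 - 1 = -6)
W(u, v) = u² + 3*v
f = 41/4 (f = -¼*(-41) = 41/4 ≈ 10.250)
y(U, s) = 39 - 6*(1 + s)² (y(U, s) = 3 - 6*(((s - 1*(-1))² + 3*(-3)) + 3) = 3 - 6*(((s + 1)² - 9) + 3) = 3 - 6*(((1 + s)² - 9) + 3) = 3 - 6*((-9 + (1 + s)²) + 3) = 3 - 6*(-6 + (1 + s)²) = 3 + (36 - 6*(1 + s)²) = 39 - 6*(1 + s)²)
2694/1648 + y(67, f)/(-1625) = 2694/1648 + (39 - 6*(1 + 41/4)²)/(-1625) = 2694*(1/1648) + (39 - 6*(45/4)²)*(-1/1625) = 1347/824 + (39 - 6*2025/16)*(-1/1625) = 1347/824 + (39 - 6075/8)*(-1/1625) = 1347/824 - 5763/8*(-1/1625) = 1347/824 + 5763/13000 = 347808/167375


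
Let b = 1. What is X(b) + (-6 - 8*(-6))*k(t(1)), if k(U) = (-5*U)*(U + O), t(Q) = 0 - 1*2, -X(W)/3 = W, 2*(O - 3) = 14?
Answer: 3357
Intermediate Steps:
O = 10 (O = 3 + (½)*14 = 3 + 7 = 10)
X(W) = -3*W
t(Q) = -2 (t(Q) = 0 - 2 = -2)
k(U) = -5*U*(10 + U) (k(U) = (-5*U)*(U + 10) = (-5*U)*(10 + U) = -5*U*(10 + U))
X(b) + (-6 - 8*(-6))*k(t(1)) = -3*1 + (-6 - 8*(-6))*(-5*(-2)*(10 - 2)) = -3 + (-6 + 48)*(-5*(-2)*8) = -3 + 42*80 = -3 + 3360 = 3357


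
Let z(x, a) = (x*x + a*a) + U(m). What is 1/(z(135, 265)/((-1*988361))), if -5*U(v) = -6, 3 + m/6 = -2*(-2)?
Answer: -4941805/442256 ≈ -11.174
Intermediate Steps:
m = 6 (m = -18 + 6*(-2*(-2)) = -18 + 6*4 = -18 + 24 = 6)
U(v) = 6/5 (U(v) = -⅕*(-6) = 6/5)
z(x, a) = 6/5 + a² + x² (z(x, a) = (x*x + a*a) + 6/5 = (x² + a²) + 6/5 = (a² + x²) + 6/5 = 6/5 + a² + x²)
1/(z(135, 265)/((-1*988361))) = 1/((6/5 + 265² + 135²)/((-1*988361))) = 1/((6/5 + 70225 + 18225)/(-988361)) = 1/((442256/5)*(-1/988361)) = 1/(-442256/4941805) = -4941805/442256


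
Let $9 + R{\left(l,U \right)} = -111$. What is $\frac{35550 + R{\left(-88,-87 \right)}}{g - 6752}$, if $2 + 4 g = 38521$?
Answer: $\frac{47240}{3837} \approx 12.312$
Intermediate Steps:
$g = \frac{38519}{4}$ ($g = - \frac{1}{2} + \frac{1}{4} \cdot 38521 = - \frac{1}{2} + \frac{38521}{4} = \frac{38519}{4} \approx 9629.8$)
$R{\left(l,U \right)} = -120$ ($R{\left(l,U \right)} = -9 - 111 = -120$)
$\frac{35550 + R{\left(-88,-87 \right)}}{g - 6752} = \frac{35550 - 120}{\frac{38519}{4} - 6752} = \frac{35430}{\frac{11511}{4}} = 35430 \cdot \frac{4}{11511} = \frac{47240}{3837}$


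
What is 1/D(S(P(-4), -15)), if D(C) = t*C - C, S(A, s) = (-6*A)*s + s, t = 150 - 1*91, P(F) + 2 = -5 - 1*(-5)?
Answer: -1/11310 ≈ -8.8417e-5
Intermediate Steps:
P(F) = -2 (P(F) = -2 + (-5 - 1*(-5)) = -2 + (-5 + 5) = -2 + 0 = -2)
t = 59 (t = 150 - 91 = 59)
S(A, s) = s - 6*A*s (S(A, s) = -6*A*s + s = s - 6*A*s)
D(C) = 58*C (D(C) = 59*C - C = 58*C)
1/D(S(P(-4), -15)) = 1/(58*(-15*(1 - 6*(-2)))) = 1/(58*(-15*(1 + 12))) = 1/(58*(-15*13)) = 1/(58*(-195)) = 1/(-11310) = -1/11310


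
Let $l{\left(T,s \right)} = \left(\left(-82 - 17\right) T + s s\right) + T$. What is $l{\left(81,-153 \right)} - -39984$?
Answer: $55455$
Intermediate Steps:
$l{\left(T,s \right)} = s^{2} - 98 T$ ($l{\left(T,s \right)} = \left(- 99 T + s^{2}\right) + T = \left(s^{2} - 99 T\right) + T = s^{2} - 98 T$)
$l{\left(81,-153 \right)} - -39984 = \left(\left(-153\right)^{2} - 7938\right) - -39984 = \left(23409 - 7938\right) + 39984 = 15471 + 39984 = 55455$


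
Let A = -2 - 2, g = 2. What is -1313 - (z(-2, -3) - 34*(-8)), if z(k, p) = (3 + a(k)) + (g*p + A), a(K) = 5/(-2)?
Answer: -3151/2 ≈ -1575.5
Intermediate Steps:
a(K) = -5/2 (a(K) = 5*(-½) = -5/2)
A = -4
z(k, p) = -7/2 + 2*p (z(k, p) = (3 - 5/2) + (2*p - 4) = ½ + (-4 + 2*p) = -7/2 + 2*p)
-1313 - (z(-2, -3) - 34*(-8)) = -1313 - ((-7/2 + 2*(-3)) - 34*(-8)) = -1313 - ((-7/2 - 6) + 272) = -1313 - (-19/2 + 272) = -1313 - 1*525/2 = -1313 - 525/2 = -3151/2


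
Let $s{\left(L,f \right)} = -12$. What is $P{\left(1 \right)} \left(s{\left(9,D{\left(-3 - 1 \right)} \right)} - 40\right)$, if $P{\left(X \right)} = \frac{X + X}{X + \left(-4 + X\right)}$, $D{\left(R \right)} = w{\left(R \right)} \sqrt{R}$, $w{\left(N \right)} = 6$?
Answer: $52$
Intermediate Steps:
$D{\left(R \right)} = 6 \sqrt{R}$
$P{\left(X \right)} = \frac{2 X}{-4 + 2 X}$
$P{\left(1 \right)} \left(s{\left(9,D{\left(-3 - 1 \right)} \right)} - 40\right) = 1 \frac{1}{-2 + 1} \left(-12 - 40\right) = 1 \frac{1}{-1} \left(-52\right) = 1 \left(-1\right) \left(-52\right) = \left(-1\right) \left(-52\right) = 52$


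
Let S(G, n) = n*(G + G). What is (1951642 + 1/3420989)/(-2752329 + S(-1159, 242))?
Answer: -6676545813939/11334711538865 ≈ -0.58904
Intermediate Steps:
S(G, n) = 2*G*n (S(G, n) = n*(2*G) = 2*G*n)
(1951642 + 1/3420989)/(-2752329 + S(-1159, 242)) = (1951642 + 1/3420989)/(-2752329 + 2*(-1159)*242) = (1951642 + 1/3420989)/(-2752329 - 560956) = (6676545813939/3420989)/(-3313285) = (6676545813939/3420989)*(-1/3313285) = -6676545813939/11334711538865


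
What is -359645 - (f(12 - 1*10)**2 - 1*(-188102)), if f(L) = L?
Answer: -547751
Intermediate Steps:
-359645 - (f(12 - 1*10)**2 - 1*(-188102)) = -359645 - ((12 - 1*10)**2 - 1*(-188102)) = -359645 - ((12 - 10)**2 + 188102) = -359645 - (2**2 + 188102) = -359645 - (4 + 188102) = -359645 - 1*188106 = -359645 - 188106 = -547751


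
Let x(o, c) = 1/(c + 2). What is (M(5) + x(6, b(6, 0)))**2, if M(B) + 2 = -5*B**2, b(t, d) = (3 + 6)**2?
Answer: 111091600/6889 ≈ 16126.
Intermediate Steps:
b(t, d) = 81 (b(t, d) = 9**2 = 81)
M(B) = -2 - 5*B**2
x(o, c) = 1/(2 + c)
(M(5) + x(6, b(6, 0)))**2 = ((-2 - 5*5**2) + 1/(2 + 81))**2 = ((-2 - 5*25) + 1/83)**2 = ((-2 - 125) + 1/83)**2 = (-127 + 1/83)**2 = (-10540/83)**2 = 111091600/6889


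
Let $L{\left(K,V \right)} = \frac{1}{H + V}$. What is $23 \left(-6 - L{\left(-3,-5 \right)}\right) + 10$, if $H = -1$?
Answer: $- \frac{745}{6} \approx -124.17$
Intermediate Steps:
$L{\left(K,V \right)} = \frac{1}{-1 + V}$
$23 \left(-6 - L{\left(-3,-5 \right)}\right) + 10 = 23 \left(-6 - \frac{1}{-1 - 5}\right) + 10 = 23 \left(-6 - \frac{1}{-6}\right) + 10 = 23 \left(-6 - - \frac{1}{6}\right) + 10 = 23 \left(-6 + \frac{1}{6}\right) + 10 = 23 \left(- \frac{35}{6}\right) + 10 = - \frac{805}{6} + 10 = - \frac{745}{6}$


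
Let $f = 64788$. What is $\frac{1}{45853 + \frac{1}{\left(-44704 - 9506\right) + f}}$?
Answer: $\frac{10578}{485033035} \approx 2.1809 \cdot 10^{-5}$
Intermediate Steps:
$\frac{1}{45853 + \frac{1}{\left(-44704 - 9506\right) + f}} = \frac{1}{45853 + \frac{1}{\left(-44704 - 9506\right) + 64788}} = \frac{1}{45853 + \frac{1}{-54210 + 64788}} = \frac{1}{45853 + \frac{1}{10578}} = \frac{1}{\frac{485033035}{10578}} = \frac{10578}{485033035}$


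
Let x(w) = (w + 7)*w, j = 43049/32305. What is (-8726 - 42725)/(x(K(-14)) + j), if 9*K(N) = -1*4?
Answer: 134632088955/4137011 ≈ 32543.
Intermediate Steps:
j = 43049/32305 (j = 43049*(1/32305) = 43049/32305 ≈ 1.3326)
K(N) = -4/9 (K(N) = (-1*4)/9 = (1/9)*(-4) = -4/9)
x(w) = w*(7 + w) (x(w) = (7 + w)*w = w*(7 + w))
(-8726 - 42725)/(x(K(-14)) + j) = (-8726 - 42725)/(-4*(7 - 4/9)/9 + 43049/32305) = -51451/(-4/9*59/9 + 43049/32305) = -51451/(-236/81 + 43049/32305) = -51451/(-4137011/2616705) = -51451*(-2616705/4137011) = 134632088955/4137011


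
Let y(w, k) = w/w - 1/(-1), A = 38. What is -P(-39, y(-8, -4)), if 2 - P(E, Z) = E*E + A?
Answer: 1557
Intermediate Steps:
y(w, k) = 2 (y(w, k) = 1 - 1*(-1) = 1 + 1 = 2)
P(E, Z) = -36 - E² (P(E, Z) = 2 - (E*E + 38) = 2 - (E² + 38) = 2 - (38 + E²) = 2 + (-38 - E²) = -36 - E²)
-P(-39, y(-8, -4)) = -(-36 - 1*(-39)²) = -(-36 - 1*1521) = -(-36 - 1521) = -1*(-1557) = 1557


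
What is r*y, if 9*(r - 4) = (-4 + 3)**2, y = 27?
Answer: 111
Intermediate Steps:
r = 37/9 (r = 4 + (-4 + 3)**2/9 = 4 + (1/9)*(-1)**2 = 4 + (1/9)*1 = 4 + 1/9 = 37/9 ≈ 4.1111)
r*y = (37/9)*27 = 111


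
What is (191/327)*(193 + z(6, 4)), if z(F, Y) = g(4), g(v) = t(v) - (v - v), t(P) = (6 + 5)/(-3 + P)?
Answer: 12988/109 ≈ 119.16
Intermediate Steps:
t(P) = 11/(-3 + P)
g(v) = 11/(-3 + v) (g(v) = 11/(-3 + v) - (v - v) = 11/(-3 + v) - 1*0 = 11/(-3 + v) + 0 = 11/(-3 + v))
z(F, Y) = 11 (z(F, Y) = 11/(-3 + 4) = 11/1 = 11*1 = 11)
(191/327)*(193 + z(6, 4)) = (191/327)*(193 + 11) = (191*(1/327))*204 = (191/327)*204 = 12988/109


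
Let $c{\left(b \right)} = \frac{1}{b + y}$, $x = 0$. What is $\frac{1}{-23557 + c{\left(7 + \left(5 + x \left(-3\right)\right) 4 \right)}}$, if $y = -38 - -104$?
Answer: $- \frac{93}{2190800} \approx -4.245 \cdot 10^{-5}$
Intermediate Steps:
$y = 66$ ($y = -38 + 104 = 66$)
$c{\left(b \right)} = \frac{1}{66 + b}$ ($c{\left(b \right)} = \frac{1}{b + 66} = \frac{1}{66 + b}$)
$\frac{1}{-23557 + c{\left(7 + \left(5 + x \left(-3\right)\right) 4 \right)}} = \frac{1}{-23557 + \frac{1}{66 + \left(7 + \left(5 + 0 \left(-3\right)\right) 4\right)}} = \frac{1}{-23557 + \frac{1}{66 + \left(7 + \left(5 + 0\right) 4\right)}} = \frac{1}{-23557 + \frac{1}{66 + \left(7 + 5 \cdot 4\right)}} = \frac{1}{-23557 + \frac{1}{66 + \left(7 + 20\right)}} = \frac{1}{-23557 + \frac{1}{66 + 27}} = \frac{1}{-23557 + \frac{1}{93}} = \frac{1}{- \frac{2190800}{93}} = - \frac{93}{2190800}$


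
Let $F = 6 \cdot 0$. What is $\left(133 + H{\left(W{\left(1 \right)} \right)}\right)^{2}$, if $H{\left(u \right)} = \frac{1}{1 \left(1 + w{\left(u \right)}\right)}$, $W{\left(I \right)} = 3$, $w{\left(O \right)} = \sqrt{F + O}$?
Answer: $17557 + \frac{265 \sqrt{3}}{2} \approx 17787.0$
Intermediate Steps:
$F = 0$
$w{\left(O \right)} = \sqrt{O}$ ($w{\left(O \right)} = \sqrt{0 + O} = \sqrt{O}$)
$H{\left(u \right)} = \frac{1}{1 + \sqrt{u}}$ ($H{\left(u \right)} = \frac{1}{1 \left(1 + \sqrt{u}\right)} = \frac{1}{1 + \sqrt{u}}$)
$\left(133 + H{\left(W{\left(1 \right)} \right)}\right)^{2} = \left(133 + \frac{1}{1 + \sqrt{3}}\right)^{2}$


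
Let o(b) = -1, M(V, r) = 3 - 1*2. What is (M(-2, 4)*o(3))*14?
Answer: -14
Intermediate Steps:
M(V, r) = 1 (M(V, r) = 3 - 2 = 1)
(M(-2, 4)*o(3))*14 = (1*(-1))*14 = -1*14 = -14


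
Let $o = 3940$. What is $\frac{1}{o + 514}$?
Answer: $\frac{1}{4454} \approx 0.00022452$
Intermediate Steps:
$\frac{1}{o + 514} = \frac{1}{3940 + 514} = \frac{1}{4454}$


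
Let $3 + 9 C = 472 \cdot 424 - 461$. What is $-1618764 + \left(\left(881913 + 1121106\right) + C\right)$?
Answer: $\frac{3657959}{9} \approx 4.0644 \cdot 10^{5}$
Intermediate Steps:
$C = \frac{199664}{9}$ ($C = - \frac{1}{3} + \frac{472 \cdot 424 - 461}{9} = - \frac{1}{3} + \frac{200128 - 461}{9} = - \frac{1}{3} + \frac{1}{9} \cdot 199667 = - \frac{1}{3} + \frac{199667}{9} = \frac{199664}{9} \approx 22185.0$)
$-1618764 + \left(\left(881913 + 1121106\right) + C\right) = -1618764 + \left(\left(881913 + 1121106\right) + \frac{199664}{9}\right) = -1618764 + \left(2003019 + \frac{199664}{9}\right) = -1618764 + \frac{18226835}{9} = \frac{3657959}{9}$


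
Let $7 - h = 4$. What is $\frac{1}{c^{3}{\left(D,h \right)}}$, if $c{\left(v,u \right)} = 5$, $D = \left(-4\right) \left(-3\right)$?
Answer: $\frac{1}{125} \approx 0.008$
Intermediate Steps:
$D = 12$
$h = 3$ ($h = 7 - 4 = 3$)
$\frac{1}{c^{3}{\left(D,h \right)}} = \frac{1}{5^{3}} = \frac{1}{125}$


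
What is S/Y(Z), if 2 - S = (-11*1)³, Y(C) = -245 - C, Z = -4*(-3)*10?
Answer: -1333/365 ≈ -3.6521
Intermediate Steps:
Z = 120 (Z = 12*10 = 120)
S = 1333 (S = 2 - (-11*1)³ = 2 - 1*(-11)³ = 2 - 1*(-1331) = 2 + 1331 = 1333)
S/Y(Z) = 1333/(-245 - 1*120) = 1333/(-245 - 120) = 1333/(-365) = 1333*(-1/365) = -1333/365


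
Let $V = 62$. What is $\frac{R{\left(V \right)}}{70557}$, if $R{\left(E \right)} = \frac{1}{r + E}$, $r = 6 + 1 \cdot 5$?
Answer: $\frac{1}{5150661} \approx 1.9415 \cdot 10^{-7}$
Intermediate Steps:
$r = 11$ ($r = 6 + 5 = 11$)
$R{\left(E \right)} = \frac{1}{11 + E}$
$\frac{R{\left(V \right)}}{70557} = \frac{1}{\left(11 + 62\right) 70557} = \frac{1}{73} \cdot \frac{1}{70557} = \frac{1}{5150661}$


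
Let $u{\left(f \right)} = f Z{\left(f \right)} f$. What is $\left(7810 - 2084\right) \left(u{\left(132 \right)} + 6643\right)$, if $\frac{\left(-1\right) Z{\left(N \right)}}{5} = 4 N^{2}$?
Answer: $-34767750229702$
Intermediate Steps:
$Z{\left(N \right)} = - 20 N^{2}$ ($Z{\left(N \right)} = - 5 \cdot 4 N^{2} = - 20 N^{2}$)
$u{\left(f \right)} = - 20 f^{4}$ ($u{\left(f \right)} = f \left(- 20 f^{2}\right) f = - 20 f^{3} f = - 20 f^{4}$)
$\left(7810 - 2084\right) \left(u{\left(132 \right)} + 6643\right) = \left(7810 - 2084\right) \left(- 20 \cdot 132^{4} + 6643\right) = 5726 \left(\left(-20\right) 303595776 + 6643\right) = 5726 \left(-6071915520 + 6643\right) = 5726 \left(-6071908877\right) = -34767750229702$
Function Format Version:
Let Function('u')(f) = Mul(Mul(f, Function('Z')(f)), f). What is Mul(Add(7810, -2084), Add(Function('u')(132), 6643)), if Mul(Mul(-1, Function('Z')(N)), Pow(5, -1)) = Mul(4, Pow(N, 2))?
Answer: -34767750229702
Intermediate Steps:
Function('Z')(N) = Mul(-20, Pow(N, 2)) (Function('Z')(N) = Mul(-5, Mul(4, Pow(N, 2))) = Mul(-20, Pow(N, 2)))
Function('u')(f) = Mul(-20, Pow(f, 4)) (Function('u')(f) = Mul(Mul(f, Mul(-20, Pow(f, 2))), f) = Mul(Mul(-20, Pow(f, 3)), f) = Mul(-20, Pow(f, 4)))
Mul(Add(7810, -2084), Add(Function('u')(132), 6643)) = Mul(Add(7810, -2084), Add(Mul(-20, Pow(132, 4)), 6643)) = Mul(5726, Add(Mul(-20, 303595776), 6643)) = Mul(5726, Add(-6071915520, 6643)) = Mul(5726, -6071908877) = -34767750229702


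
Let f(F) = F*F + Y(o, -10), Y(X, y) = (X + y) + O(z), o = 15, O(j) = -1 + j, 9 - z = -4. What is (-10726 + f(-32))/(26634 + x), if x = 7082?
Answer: -9685/33716 ≈ -0.28725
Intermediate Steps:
z = 13 (z = 9 - 1*(-4) = 9 + 4 = 13)
Y(X, y) = 12 + X + y (Y(X, y) = (X + y) + (-1 + 13) = (X + y) + 12 = 12 + X + y)
f(F) = 17 + F**2 (f(F) = F*F + (12 + 15 - 10) = F**2 + 17 = 17 + F**2)
(-10726 + f(-32))/(26634 + x) = (-10726 + (17 + (-32)**2))/(26634 + 7082) = (-10726 + (17 + 1024))/33716 = (-10726 + 1041)*(1/33716) = -9685*1/33716 = -9685/33716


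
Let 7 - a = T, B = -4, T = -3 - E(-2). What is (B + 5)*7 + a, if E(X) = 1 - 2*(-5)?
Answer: 28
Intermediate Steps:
E(X) = 11 (E(X) = 1 + 10 = 11)
T = -14 (T = -3 - 1*11 = -3 - 11 = -14)
a = 21 (a = 7 - 1*(-14) = 7 + 14 = 21)
(B + 5)*7 + a = (-4 + 5)*7 + 21 = 1*7 + 21 = 7 + 21 = 28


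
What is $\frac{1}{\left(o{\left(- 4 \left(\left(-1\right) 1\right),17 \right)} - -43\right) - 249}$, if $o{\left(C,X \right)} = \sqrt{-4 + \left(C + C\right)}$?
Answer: $- \frac{1}{204} \approx -0.004902$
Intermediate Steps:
$o{\left(C,X \right)} = \sqrt{-4 + 2 C}$
$\frac{1}{\left(o{\left(- 4 \left(\left(-1\right) 1\right),17 \right)} - -43\right) - 249} = \frac{1}{\left(\sqrt{-4 + 2 \left(- 4 \left(\left(-1\right) 1\right)\right)} - -43\right) - 249} = \frac{1}{\left(\sqrt{-4 + 2 \left(\left(-4\right) \left(-1\right)\right)} + 43\right) - 249} = \frac{1}{\left(\sqrt{-4 + 2 \cdot 4} + 43\right) - 249} = \frac{1}{\left(\sqrt{-4 + 8} + 43\right) - 249} = \frac{1}{\left(\sqrt{4} + 43\right) - 249} = \frac{1}{\left(2 + 43\right) - 249} = \frac{1}{45 - 249} = \frac{1}{-204} = - \frac{1}{204}$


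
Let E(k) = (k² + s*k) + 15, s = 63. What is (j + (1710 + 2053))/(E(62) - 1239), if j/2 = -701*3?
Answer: -443/6526 ≈ -0.067882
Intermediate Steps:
j = -4206 (j = 2*(-701*3) = 2*(-2103) = -4206)
E(k) = 15 + k² + 63*k (E(k) = (k² + 63*k) + 15 = 15 + k² + 63*k)
(j + (1710 + 2053))/(E(62) - 1239) = (-4206 + (1710 + 2053))/((15 + 62² + 63*62) - 1239) = (-4206 + 3763)/((15 + 3844 + 3906) - 1239) = -443/(7765 - 1239) = -443/6526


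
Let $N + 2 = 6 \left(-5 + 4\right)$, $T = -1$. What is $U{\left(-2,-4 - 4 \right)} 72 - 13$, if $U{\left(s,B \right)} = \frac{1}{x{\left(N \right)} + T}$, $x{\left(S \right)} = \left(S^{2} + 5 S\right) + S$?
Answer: $- \frac{41}{5} \approx -8.2$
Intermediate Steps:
$N = -8$ ($N = -2 + 6 \left(-5 + 4\right) = -2 + 6 \left(-1\right) = -2 - 6 = -8$)
$x{\left(S \right)} = S^{2} + 6 S$
$U{\left(s,B \right)} = \frac{1}{15}$ ($U{\left(s,B \right)} = \frac{1}{- 8 \left(6 - 8\right) - 1} = \frac{1}{\left(-8\right) \left(-2\right) - 1} = \frac{1}{16 - 1} = \frac{1}{15}$)
$U{\left(-2,-4 - 4 \right)} 72 - 13 = \frac{1}{15} \cdot 72 - 13 = \frac{24}{5} - 13 = - \frac{41}{5}$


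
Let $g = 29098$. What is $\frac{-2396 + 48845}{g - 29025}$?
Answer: $\frac{46449}{73} \approx 636.29$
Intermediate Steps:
$\frac{-2396 + 48845}{g - 29025} = \frac{-2396 + 48845}{29098 - 29025} = \frac{46449}{73}$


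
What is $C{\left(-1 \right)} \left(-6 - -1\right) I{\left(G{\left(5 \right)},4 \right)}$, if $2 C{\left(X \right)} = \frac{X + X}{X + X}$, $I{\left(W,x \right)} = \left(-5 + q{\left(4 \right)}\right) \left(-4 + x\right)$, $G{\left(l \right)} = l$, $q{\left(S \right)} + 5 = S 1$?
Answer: $0$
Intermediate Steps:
$q{\left(S \right)} = -5 + S$ ($q{\left(S \right)} = -5 + S 1 = -5 + S$)
$I{\left(W,x \right)} = 24 - 6 x$ ($I{\left(W,x \right)} = \left(-5 + \left(-5 + 4\right)\right) \left(-4 + x\right) = \left(-5 - 1\right) \left(-4 + x\right) = - 6 \left(-4 + x\right) = 24 - 6 x$)
$C{\left(X \right)} = \frac{1}{2}$ ($C{\left(X \right)} = \frac{\left(X + X\right) \frac{1}{X + X}}{2} = \frac{2 X \frac{1}{2 X}}{2} = \frac{1}{2} \cdot 1 = \frac{1}{2}$)
$C{\left(-1 \right)} \left(-6 - -1\right) I{\left(G{\left(5 \right)},4 \right)} = \frac{-6 - -1}{2} \left(24 - 24\right) = \frac{-6 + 1}{2} \left(24 - 24\right) = \frac{1}{2} \left(-5\right) 0 = \left(- \frac{5}{2}\right) 0 = 0$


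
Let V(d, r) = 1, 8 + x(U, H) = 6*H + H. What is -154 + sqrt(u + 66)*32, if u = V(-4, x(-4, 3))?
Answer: -154 + 32*sqrt(67) ≈ 107.93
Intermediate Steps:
x(U, H) = -8 + 7*H (x(U, H) = -8 + (6*H + H) = -8 + 7*H)
u = 1
-154 + sqrt(u + 66)*32 = -154 + sqrt(1 + 66)*32 = -154 + sqrt(67)*32 = -154 + 32*sqrt(67)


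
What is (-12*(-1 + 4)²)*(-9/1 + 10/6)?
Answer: 792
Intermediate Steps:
(-12*(-1 + 4)²)*(-9/1 + 10/6) = (-12*3²)*(-9*1 + 10*(⅙)) = (-12*9)*(-9 + 5/3) = -108*(-22/3) = 792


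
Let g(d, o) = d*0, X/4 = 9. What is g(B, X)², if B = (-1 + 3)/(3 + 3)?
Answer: 0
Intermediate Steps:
X = 36 (X = 4*9 = 36)
B = ⅓ (B = 2/6 = 2*(⅙) = ⅓ ≈ 0.33333)
g(d, o) = 0
g(B, X)² = 0² = 0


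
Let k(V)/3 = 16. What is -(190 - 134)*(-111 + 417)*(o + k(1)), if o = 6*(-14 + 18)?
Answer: -1233792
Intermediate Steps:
k(V) = 48 (k(V) = 3*16 = 48)
o = 24 (o = 6*4 = 24)
-(190 - 134)*(-111 + 417)*(o + k(1)) = -(190 - 134)*(-111 + 417)*(24 + 48) = -56*306*72 = -17136*72 = -1*1233792 = -1233792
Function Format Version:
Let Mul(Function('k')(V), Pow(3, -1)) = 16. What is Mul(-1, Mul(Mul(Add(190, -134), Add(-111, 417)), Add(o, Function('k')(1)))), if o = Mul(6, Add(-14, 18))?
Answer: -1233792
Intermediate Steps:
Function('k')(V) = 48 (Function('k')(V) = Mul(3, 16) = 48)
o = 24 (o = Mul(6, 4) = 24)
Mul(-1, Mul(Mul(Add(190, -134), Add(-111, 417)), Add(o, Function('k')(1)))) = Mul(-1, Mul(Mul(Add(190, -134), Add(-111, 417)), Add(24, 48))) = Mul(-1, Mul(Mul(56, 306), 72)) = Mul(-1, Mul(17136, 72)) = Mul(-1, 1233792) = -1233792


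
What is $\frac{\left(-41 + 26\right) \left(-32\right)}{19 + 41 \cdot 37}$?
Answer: $\frac{5}{16} \approx 0.3125$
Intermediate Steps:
$\frac{\left(-41 + 26\right) \left(-32\right)}{19 + 41 \cdot 37} = \frac{\left(-15\right) \left(-32\right)}{19 + 1517} = \frac{480}{1536} = 480 \cdot \frac{1}{1536} = \frac{5}{16}$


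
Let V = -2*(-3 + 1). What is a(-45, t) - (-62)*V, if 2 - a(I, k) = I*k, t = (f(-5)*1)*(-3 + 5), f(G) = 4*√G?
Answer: 250 + 360*I*√5 ≈ 250.0 + 804.98*I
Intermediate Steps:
V = 4 (V = -2*(-2) = 4)
t = 8*I*√5 (t = ((4*√(-5))*1)*(-3 + 5) = ((4*(I*√5))*1)*2 = ((4*I*√5)*1)*2 = (4*I*√5)*2 = 8*I*√5 ≈ 17.889*I)
a(I, k) = 2 - I*k
a(-45, t) - (-62)*V = (2 - 1*(-45)*8*I*√5) - (-62)*4 = (2 + 360*I*√5) - 1*(-248) = (2 + 360*I*√5) + 248 = 250 + 360*I*√5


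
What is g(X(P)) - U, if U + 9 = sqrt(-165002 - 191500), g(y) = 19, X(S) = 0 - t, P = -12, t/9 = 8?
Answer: 28 - I*sqrt(356502) ≈ 28.0 - 597.08*I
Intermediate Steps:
t = 72 (t = 9*8 = 72)
X(S) = -72 (X(S) = 0 - 1*72 = 0 - 72 = -72)
U = -9 + I*sqrt(356502) (U = -9 + sqrt(-165002 - 191500) = -9 + sqrt(-356502) = -9 + I*sqrt(356502) ≈ -9.0 + 597.08*I)
g(X(P)) - U = 19 - (-9 + I*sqrt(356502)) = 19 + (9 - I*sqrt(356502)) = 28 - I*sqrt(356502)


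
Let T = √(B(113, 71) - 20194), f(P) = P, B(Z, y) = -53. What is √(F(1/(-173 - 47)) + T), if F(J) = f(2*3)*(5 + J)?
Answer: √(362670 + 12100*I*√20247)/110 ≈ 9.3645 + 7.5974*I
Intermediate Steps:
T = I*√20247 (T = √(-53 - 20194) = √(-20247) = I*√20247 ≈ 142.29*I)
F(J) = 30 + 6*J (F(J) = (2*3)*(5 + J) = 6*(5 + J) = 30 + 6*J)
√(F(1/(-173 - 47)) + T) = √((30 + 6/(-173 - 47)) + I*√20247) = √((30 + 6/(-220)) + I*√20247) = √((30 + 6*(-1/220)) + I*√20247) = √((30 - 3/110) + I*√20247) = √(3297/110 + I*√20247)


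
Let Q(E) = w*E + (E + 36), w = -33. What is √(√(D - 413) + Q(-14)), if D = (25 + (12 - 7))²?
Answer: √(484 + √487) ≈ 22.496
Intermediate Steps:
D = 900 (D = (25 + 5)² = 30² = 900)
Q(E) = 36 - 32*E (Q(E) = -33*E + (E + 36) = -33*E + (36 + E) = 36 - 32*E)
√(√(D - 413) + Q(-14)) = √(√(900 - 413) + (36 - 32*(-14))) = √(√487 + (36 + 448)) = √(√487 + 484) = √(484 + √487)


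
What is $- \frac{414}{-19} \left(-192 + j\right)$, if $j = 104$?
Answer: $- \frac{36432}{19} \approx -1917.5$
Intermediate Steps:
$- \frac{414}{-19} \left(-192 + j\right) = - \frac{414}{-19} \left(-192 + 104\right) = \left(-414\right) \left(- \frac{1}{19}\right) \left(-88\right) = \frac{414}{19} \left(-88\right) = - \frac{36432}{19}$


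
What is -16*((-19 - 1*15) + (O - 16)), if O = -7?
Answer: 912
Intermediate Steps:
-16*((-19 - 1*15) + (O - 16)) = -16*((-19 - 1*15) + (-7 - 16)) = -16*((-19 - 15) - 23) = -16*(-34 - 23) = -16*(-57) = 912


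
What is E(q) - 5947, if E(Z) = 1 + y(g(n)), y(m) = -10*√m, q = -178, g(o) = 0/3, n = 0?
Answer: -5946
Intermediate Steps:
g(o) = 0 (g(o) = 0*(⅓) = 0)
E(Z) = 1 (E(Z) = 1 - 10*√0 = 1 - 10*0 = 1 + 0 = 1)
E(q) - 5947 = 1 - 5947 = -5946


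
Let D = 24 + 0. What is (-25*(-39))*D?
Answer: 23400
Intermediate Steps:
D = 24
(-25*(-39))*D = -25*(-39)*24 = 975*24 = 23400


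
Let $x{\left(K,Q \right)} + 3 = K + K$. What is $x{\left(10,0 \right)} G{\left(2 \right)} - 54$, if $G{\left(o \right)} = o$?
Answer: $-20$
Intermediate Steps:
$x{\left(K,Q \right)} = -3 + 2 K$ ($x{\left(K,Q \right)} = -3 + \left(K + K\right) = -3 + 2 K$)
$x{\left(10,0 \right)} G{\left(2 \right)} - 54 = \left(-3 + 2 \cdot 10\right) 2 - 54 = \left(-3 + 20\right) 2 - 54 = 17 \cdot 2 - 54 = 34 - 54 = -20$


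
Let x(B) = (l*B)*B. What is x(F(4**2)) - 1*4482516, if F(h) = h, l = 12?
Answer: -4479444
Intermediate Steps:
x(B) = 12*B**2 (x(B) = (12*B)*B = 12*B**2)
x(F(4**2)) - 1*4482516 = 12*(4**2)**2 - 1*4482516 = 12*16**2 - 4482516 = 12*256 - 4482516 = 3072 - 4482516 = -4479444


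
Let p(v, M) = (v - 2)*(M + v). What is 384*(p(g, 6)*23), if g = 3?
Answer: 79488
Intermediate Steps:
p(v, M) = (-2 + v)*(M + v)
384*(p(g, 6)*23) = 384*((3**2 - 2*6 - 2*3 + 6*3)*23) = 384*((9 - 12 - 6 + 18)*23) = 384*(9*23) = 384*207 = 79488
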